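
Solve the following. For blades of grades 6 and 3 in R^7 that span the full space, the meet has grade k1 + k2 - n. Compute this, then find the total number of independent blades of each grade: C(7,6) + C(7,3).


Meet grade = grade(A) + grade(B) - n
= 6 + 3 - 7 = 2
C(7,6) = 7
C(7,3) = 35
dim_A + dim_B = 7 + 35 = 42


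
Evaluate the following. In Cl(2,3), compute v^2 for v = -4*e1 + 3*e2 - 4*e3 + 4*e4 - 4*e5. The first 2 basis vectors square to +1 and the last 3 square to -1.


v^2 = sum of c_i^2 * e_i^2
Positive signature terms (e_i^2 = +1): (-4)^2 + 3^2 = 25
Negative signature terms (e_j^2 = -1): (-4)^2 + 4^2 + (-4)^2 = 48
v^2 = 25 - 48 = -23


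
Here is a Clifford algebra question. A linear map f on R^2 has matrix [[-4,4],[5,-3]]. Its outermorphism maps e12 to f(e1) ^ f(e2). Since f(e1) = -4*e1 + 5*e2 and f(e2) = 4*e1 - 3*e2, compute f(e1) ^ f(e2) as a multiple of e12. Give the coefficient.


The outermorphism of a linear map f sends e1^e2 to f(e1)^f(e2).
f(e1) = -4*e1 + 5*e2
f(e2) = 4*e1 - 3*e2
f(e1) ^ f(e2) = (-4*e1 + 5*e2) ^ (4*e1 - 3*e2)
= (-4)*(-3)*e12 + 5*4*e21
= (12 - 20)*e12
= -8*e12
Coefficient = -8


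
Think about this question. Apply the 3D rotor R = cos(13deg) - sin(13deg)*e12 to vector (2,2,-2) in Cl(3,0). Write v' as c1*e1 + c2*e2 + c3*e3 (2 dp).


Rotor R = cos(13deg) - sin(13deg)*e12
Rotation angle theta = 2 * 13 = 26 degrees in the e12 plane (e1 -> e2).
The component perpendicular to the plane (e3) is invariant: v'_3 = v3 = -2.00
cos(26deg) = 0.8988, sin(26deg) = 0.4384
v'_1 = v1*cos(theta) - v2*sin(theta) = 2*0.8988 - 2*0.4384 = 0.92
v'_2 = v1*sin(theta) + v2*cos(theta) = 2*0.4384 + 2*0.8988 = 2.67
v' = 0.92*e1 + 2.67*e2 - 2.00*e3


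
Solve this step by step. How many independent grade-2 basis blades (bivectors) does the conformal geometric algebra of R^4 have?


The conformal model of R^4 uses Cl(5,1) with m = 4 + 2 = 6 generators.
Number of grade-2 blades = C(m, 2) = C(6, 2)
= 6*5/2 = 15


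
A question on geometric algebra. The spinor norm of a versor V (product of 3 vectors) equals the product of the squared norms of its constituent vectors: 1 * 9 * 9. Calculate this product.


Spinor norm N(V) = |v1|^2 * |v2|^2 * ... * |v3|^2
= 1 * 9 * 9
Running product: 1, 9, 81
N(V) = 81


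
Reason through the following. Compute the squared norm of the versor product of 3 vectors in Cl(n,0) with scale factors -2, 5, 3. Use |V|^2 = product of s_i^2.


Each vector v_i has |v_i|^2 = s_i^2
Squared scales: (-2)^2 = 4, 5^2 = 25, 3^2 = 9
|V|^2 = 4 * 25 * 9
= 900


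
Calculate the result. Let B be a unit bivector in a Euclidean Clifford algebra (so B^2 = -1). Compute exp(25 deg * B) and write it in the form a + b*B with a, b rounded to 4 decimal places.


For a unit bivector B with B^2 = -1, the exponential series gives
e^(theta*B) = cos(theta) + sin(theta)*B (the GA analogue of Euler's formula).
theta = 25 degrees = 0.436332 rad
cos(25 deg) = 0.9063
sin(25 deg) = 0.4226
exp(theta*B) = 0.9063 + 0.4226*B


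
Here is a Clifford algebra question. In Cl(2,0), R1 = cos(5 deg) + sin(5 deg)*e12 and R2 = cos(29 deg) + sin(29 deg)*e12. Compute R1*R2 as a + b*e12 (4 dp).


Same-plane rotors commute and their half-angles add:
R1*R2 = cos(a1 + a2) + sin(a1 + a2)*e12.
a1 + a2 = 5 + 29 = 34 deg
cos(34 deg) = 0.8290
sin(34 deg) = 0.5592
R1*R2 = 0.8290 + 0.5592*e12


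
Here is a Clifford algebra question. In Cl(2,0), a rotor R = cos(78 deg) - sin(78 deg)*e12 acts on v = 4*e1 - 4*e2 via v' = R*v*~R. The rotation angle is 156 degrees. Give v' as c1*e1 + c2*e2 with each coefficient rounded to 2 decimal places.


Rotor R = cos(78deg) - sin(78deg)*e12
Rotation angle theta = 2 * 78 = 156 degrees
v' = R*v*~R rotates v by theta.
cos(156deg) = -0.9135, sin(156deg) = 0.4067
v'_1 = 4*cos(156deg) - (-4)*sin(156deg)
= 4*(-0.9135) - (-4)*0.4067
= -2.03
v'_2 = 4*sin(156deg) + (-4)*cos(156deg)
= 4*0.4067 + (-4)*(-0.9135)
= 5.28
v' = -2.03*e1 + 5.28*e2


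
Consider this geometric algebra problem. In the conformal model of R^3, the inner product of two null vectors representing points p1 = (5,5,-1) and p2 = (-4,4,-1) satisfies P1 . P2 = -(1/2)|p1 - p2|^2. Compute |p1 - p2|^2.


p1 - p2 = (9, 1, 0)
|p1 - p2|^2 = 9^2 + 1^2 + 0^2
= 81 + 1 + 0
= 82


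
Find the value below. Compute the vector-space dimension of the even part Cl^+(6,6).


Even subalgebra dimension = 2^(n-1)
n = 6 + 6 = 12
2^(12 - 1) = 2^11 = 2048
Verification: sum of C(12,k) for even k = 1 + 66 + 495 + 924 + 495 + 66 + 1 = 2048
Result = 2048


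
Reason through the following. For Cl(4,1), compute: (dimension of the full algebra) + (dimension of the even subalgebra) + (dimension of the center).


n = 4 + 1 = 5
Total dim = 2^5 = 32
Even subalgebra dim = 2^4 = 16
n is odd, so center dim = 2
Sum = 32 + 16 + 2 = 50


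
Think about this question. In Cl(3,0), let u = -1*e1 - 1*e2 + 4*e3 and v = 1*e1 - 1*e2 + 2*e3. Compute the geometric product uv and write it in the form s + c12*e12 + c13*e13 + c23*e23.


In Cl(3,0): e_i^2 = 1, e_ie_j = -e_je_i for i != j.
Scalar part = u . v = (-1)*1 + (-1)*(-1) + 4*2
= -1 + 1 + 8 = 8
e12 coeff = (-1)*(-1) - (-1)*1 = 1 - (-1) = 2
e13 coeff = (-1)*2 - 4*1 = -2 - 4 = -6
e23 coeff = (-1)*2 - 4*(-1) = -2 - (-4) = 2
uv = 8 + 2*e12 - 6*e13 + 2*e23


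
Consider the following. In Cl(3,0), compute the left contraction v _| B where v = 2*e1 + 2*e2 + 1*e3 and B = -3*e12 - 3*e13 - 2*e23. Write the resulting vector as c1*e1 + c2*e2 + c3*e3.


Left contraction v _| B = <vB>_1 (grade-1 part of the geometric product vB).
Using e1_|e12 = e2, e2_|e12 = -e1, e1_|e13 = e3, e3_|e13 = -e1, e2_|e23 = e3, e3_|e23 = -e2:
e1 coeff: -v2*b12 - v3*b13 = -(2)*(-3) - (1)*(-3) = 9
e2 coeff: v1*b12 - v3*b23 = (2)*(-3) - (1)*(-2) = -4
e3 coeff: v1*b13 + v2*b23 = (2)*(-3) + (2)*(-2) = -10
v _| B = 9*e1 - 4*e2 - 10*e3


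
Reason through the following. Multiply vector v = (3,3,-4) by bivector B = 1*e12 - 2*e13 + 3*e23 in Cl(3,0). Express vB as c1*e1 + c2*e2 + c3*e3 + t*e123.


vB has grade-1 (vector) and grade-3 (trivector) parts: vB = (v _| B) + (v ^ B).
Vector part <vB>_1:
  e1: -v2*b12 - v3*b13 = -(3)*(1) - (-4)*(-2) = -11
  e2: v1*b12 - v3*b23 = (3)*(1) - (-4)*(3) = 15
  e3: v1*b13 + v2*b23 = (3)*(-2) + (3)*(3) = 3
Trivector part <vB>_3:
  e123: v1*b23 - v2*b13 + v3*b12 = (3)*(3) - (3)*(-2) + (-4)*(1) = 11
vB = -11*e1 + 15*e2 + 3*e3 + 11*e123


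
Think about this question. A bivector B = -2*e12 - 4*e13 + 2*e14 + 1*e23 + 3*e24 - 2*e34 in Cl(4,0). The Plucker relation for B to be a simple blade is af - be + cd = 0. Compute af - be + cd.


Plucker relation: af - be + cd
a*f = (-2)*(-2) = 4
b*e = (-4)*3 = -12
c*d = 2*1 = 2
af - be + cd = 4 - (-12) + 2
= 18


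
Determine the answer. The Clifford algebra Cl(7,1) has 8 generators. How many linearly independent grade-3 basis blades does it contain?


Number of grade-k basis blades in Cl(p,q) with n = p + q is C(n, k).
n = 7 + 1 = 8
C(8, 3) = 8! / (3! * 5!)
= 40320 / (6 * 120)
= 56


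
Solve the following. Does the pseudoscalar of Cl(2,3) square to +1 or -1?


The pseudoscalar I = e1...e_n (product of all n generators) of Cl(p,q) satisfies I^2 = (-1)^(q + n(n-1)/2).
p = 2, q = 3, n = p + q = 5
n(n-1)/2 = 5 * 4 / 2 = 10
Exponent = q + n(n-1)/2 = 3 + 10 = 13
I^2 = (-1)^13 = -1


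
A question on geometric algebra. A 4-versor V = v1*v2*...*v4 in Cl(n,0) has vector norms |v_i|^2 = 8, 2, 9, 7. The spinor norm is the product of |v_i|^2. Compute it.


Spinor norm N(V) = |v1|^2 * |v2|^2 * ... * |v4|^2
= 8 * 2 * 9 * 7
Running product: 8, 16, 144, 1008
N(V) = 1008


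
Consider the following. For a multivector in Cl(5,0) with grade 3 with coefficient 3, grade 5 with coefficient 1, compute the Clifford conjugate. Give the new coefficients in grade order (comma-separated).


Clifford conjugate sign for grade k: (-1)^(k(k+1)/2)
Grade 3: (-1)^(3*4/2) = (-1)^6 = 1, coeff 3 -> 3
Grade 5: (-1)^(5*6/2) = (-1)^15 = -1, coeff 1 -> -1
Conjugated coefficients: 3, -1


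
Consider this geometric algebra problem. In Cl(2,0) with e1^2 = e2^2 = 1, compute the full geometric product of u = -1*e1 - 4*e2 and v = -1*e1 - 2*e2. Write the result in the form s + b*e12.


Expand: (-1*e1 - 4*e2)(-1*e1 - 2*e2)
= (-1)*(-1)*e1e1 + (-1)*(-2)*e1e2 + (-4)*(-1)*e2e1 + (-4)*(-2)*e2e2
Using e1^2 = e2^2 = 1, e2e1 = -e1e2:
Scalar part s = (-1)*(-1) + (-4)*(-2) = 1 + 8 = 9
Bivector part b = (-1)*(-2) - (-4)*(-1) = 2 - 4 = -2
uv = 9 - 2*e12


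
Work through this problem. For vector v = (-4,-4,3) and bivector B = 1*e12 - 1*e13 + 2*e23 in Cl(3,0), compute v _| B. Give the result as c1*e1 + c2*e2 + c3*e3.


Left contraction v _| B = <vB>_1 (grade-1 part of the geometric product vB).
Using e1_|e12 = e2, e2_|e12 = -e1, e1_|e13 = e3, e3_|e13 = -e1, e2_|e23 = e3, e3_|e23 = -e2:
e1 coeff: -v2*b12 - v3*b13 = -(-4)*(1) - (3)*(-1) = 7
e2 coeff: v1*b12 - v3*b23 = (-4)*(1) - (3)*(2) = -10
e3 coeff: v1*b13 + v2*b23 = (-4)*(-1) + (-4)*(2) = -4
v _| B = 7*e1 - 10*e2 - 4*e3


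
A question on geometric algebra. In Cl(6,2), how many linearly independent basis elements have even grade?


Even subalgebra dimension = 2^(n-1)
n = 6 + 2 = 8
2^(8 - 1) = 2^7 = 128
Verification: sum of C(8,k) for even k = 1 + 28 + 70 + 28 + 1 = 128
Result = 128


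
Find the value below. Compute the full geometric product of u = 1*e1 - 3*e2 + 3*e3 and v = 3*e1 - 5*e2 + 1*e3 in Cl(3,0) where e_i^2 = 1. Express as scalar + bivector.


In Cl(3,0): e_i^2 = 1, e_ie_j = -e_je_i for i != j.
Scalar part = u . v = 1*3 + (-3)*(-5) + 3*1
= 3 + 15 + 3 = 21
e12 coeff = 1*(-5) - (-3)*3 = -5 - (-9) = 4
e13 coeff = 1*1 - 3*3 = 1 - 9 = -8
e23 coeff = (-3)*1 - 3*(-5) = -3 - (-15) = 12
uv = 21 + 4*e12 - 8*e13 + 12*e23


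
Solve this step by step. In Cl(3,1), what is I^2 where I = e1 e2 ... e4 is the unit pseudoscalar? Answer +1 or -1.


The pseudoscalar I = e1...e_n (product of all n generators) of Cl(p,q) satisfies I^2 = (-1)^(q + n(n-1)/2).
p = 3, q = 1, n = p + q = 4
n(n-1)/2 = 4 * 3 / 2 = 6
Exponent = q + n(n-1)/2 = 1 + 6 = 7
I^2 = (-1)^7 = -1


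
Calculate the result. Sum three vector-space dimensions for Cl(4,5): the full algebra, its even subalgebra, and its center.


n = 4 + 5 = 9
Total dim = 2^9 = 512
Even subalgebra dim = 2^8 = 256
n is odd, so center dim = 2
Sum = 512 + 256 + 2 = 770


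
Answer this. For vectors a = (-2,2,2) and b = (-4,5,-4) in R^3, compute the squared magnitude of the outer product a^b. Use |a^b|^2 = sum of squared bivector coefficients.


a wedge b = (a1*b2 - a2*b1)*e12 + (a1*b3 - a3*b1)*e13 + (a2*b3 - a3*b2)*e23
e12 coeff: (-2)*5 - 2*(-4) = -10 - (-8) = -2
e13 coeff: (-2)*(-4) - 2*(-4) = 8 - (-8) = 16
e23 coeff: 2*(-4) - 2*5 = -8 - 10 = -18
|a wedge b|^2 = (-2)^2 + 16^2 + (-18)^2
= 4 + 256 + 324
= 584


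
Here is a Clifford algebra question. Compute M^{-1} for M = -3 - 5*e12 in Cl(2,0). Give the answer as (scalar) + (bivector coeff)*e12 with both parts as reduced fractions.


M = -3 - 5*e12, where e12^2 = -1.
Since M commutes with its reverse ~M = a - b*e12, M * ~M = a^2 - b^2*e12^2 = a^2 + b^2.
So M^{-1} = ~M / (a^2 + b^2) = (a - b*e12)/(a^2 + b^2).
a^2 + b^2 = 9 + 25 = 34
Scalar part = -3/34 = -3/34
Bivector coeff = 5/34 = 5/34
M^{-1} = -3/34 + 5/34*e12


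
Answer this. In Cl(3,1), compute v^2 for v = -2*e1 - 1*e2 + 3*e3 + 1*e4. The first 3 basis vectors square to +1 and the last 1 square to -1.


v^2 = sum of c_i^2 * e_i^2
Positive signature terms (e_i^2 = +1): (-2)^2 + (-1)^2 + 3^2 = 14
Negative signature terms (e_j^2 = -1): 1^2 = 1
v^2 = 14 - 1 = 13


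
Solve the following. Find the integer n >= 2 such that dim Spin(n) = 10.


dim Spin(n) = dim so(n) = n(n-1)/2.
Solve n(n-1)/2 = 10, i.e. n^2 - n - 20 = 0.
Discriminant = 1 + 8*10 = 81
n = (1 + sqrt(81))/2 = (1 + 9)/2 = 5


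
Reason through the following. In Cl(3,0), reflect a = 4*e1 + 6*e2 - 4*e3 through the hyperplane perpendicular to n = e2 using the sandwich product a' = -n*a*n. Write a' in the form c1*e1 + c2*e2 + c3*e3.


Reflection formula: a' = -n*a*n, with n = e2 (unit vector, n^2 = 1).
For reflection through hyperplane perp to e2:
The component along e2 flips sign, others stay.
a = (4, 6, -4)
a' = (4, -6, -4)
a' = 4*e1 - 6*e2 - 4*e3


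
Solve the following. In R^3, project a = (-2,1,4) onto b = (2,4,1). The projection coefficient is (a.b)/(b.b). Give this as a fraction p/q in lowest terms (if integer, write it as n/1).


Projection coefficient = (a . b) / (b . b)
a . b = (-2)*2 + 1*4 + 4*1
= -4 + 4 + 4 = 4
b . b = 2^2 + 4^2 + 1^2
= 4 + 16 + 1 = 21
Coefficient = 4/21
In lowest terms: 4/21


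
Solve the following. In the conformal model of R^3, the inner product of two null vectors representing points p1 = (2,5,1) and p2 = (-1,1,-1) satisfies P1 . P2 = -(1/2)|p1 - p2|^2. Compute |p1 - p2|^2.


p1 - p2 = (3, 4, 2)
|p1 - p2|^2 = 3^2 + 4^2 + 2^2
= 9 + 16 + 4
= 29


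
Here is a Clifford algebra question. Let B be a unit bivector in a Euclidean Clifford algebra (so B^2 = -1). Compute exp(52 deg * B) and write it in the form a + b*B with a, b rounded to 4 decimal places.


For a unit bivector B with B^2 = -1, the exponential series gives
e^(theta*B) = cos(theta) + sin(theta)*B (the GA analogue of Euler's formula).
theta = 52 degrees = 0.907571 rad
cos(52 deg) = 0.6157
sin(52 deg) = 0.7880
exp(theta*B) = 0.6157 + 0.7880*B


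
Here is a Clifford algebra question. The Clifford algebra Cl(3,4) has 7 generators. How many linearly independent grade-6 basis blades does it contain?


Number of grade-k basis blades in Cl(p,q) with n = p + q is C(n, k).
n = 3 + 4 = 7
C(7, 6) = 7! / (6! * 1!)
= 5040 / (720 * 1)
= 7


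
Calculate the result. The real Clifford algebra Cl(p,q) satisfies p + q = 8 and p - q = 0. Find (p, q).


We need p + q = 8 and p - q = 0.
Adding: 2p = 8 + 0 = 8, so p = 4.
Then q = 8 - 4 = 4.
(p, q) = (4, 4)


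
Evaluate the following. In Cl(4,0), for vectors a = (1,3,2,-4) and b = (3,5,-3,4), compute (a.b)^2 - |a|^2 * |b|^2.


a . b = 1*3 + 3*5 + 2*(-3) + (-4)*4
= 3 + 15 + (-6) + (-16) = -4
|a|^2 = 1^2 + 3^2 + 2^2 + (-4)^2 = 30
|b|^2 = 3^2 + 5^2 + (-3)^2 + 4^2 = 59
(a.b)^2 = (-4)^2 = 16
|a|^2 * |b|^2 = 30 * 59 = 1770
Result = 16 - 1770 = -1754


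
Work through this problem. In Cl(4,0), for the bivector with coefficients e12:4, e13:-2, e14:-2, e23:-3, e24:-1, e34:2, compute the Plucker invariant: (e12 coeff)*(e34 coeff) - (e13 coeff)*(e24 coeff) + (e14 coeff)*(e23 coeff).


Plucker relation: af - be + cd
a*f = 4*2 = 8
b*e = (-2)*(-1) = 2
c*d = (-2)*(-3) = 6
af - be + cd = 8 - 2 + 6
= 12


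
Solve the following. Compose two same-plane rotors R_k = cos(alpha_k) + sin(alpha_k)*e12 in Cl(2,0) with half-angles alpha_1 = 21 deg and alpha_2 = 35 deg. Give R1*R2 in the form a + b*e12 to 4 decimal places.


Same-plane rotors commute and their half-angles add:
R1*R2 = cos(a1 + a2) + sin(a1 + a2)*e12.
a1 + a2 = 21 + 35 = 56 deg
cos(56 deg) = 0.5592
sin(56 deg) = 0.8290
R1*R2 = 0.5592 + 0.8290*e12


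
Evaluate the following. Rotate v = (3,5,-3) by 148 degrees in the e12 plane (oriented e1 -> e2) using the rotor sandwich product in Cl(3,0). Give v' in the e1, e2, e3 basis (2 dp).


Rotor R = cos(74deg) - sin(74deg)*e12
Rotation angle theta = 2 * 74 = 148 degrees in the e12 plane (e1 -> e2).
The component perpendicular to the plane (e3) is invariant: v'_3 = v3 = -3.00
cos(148deg) = -0.8480, sin(148deg) = 0.5299
v'_1 = v1*cos(theta) - v2*sin(theta) = 3*(-0.8480) - 5*0.5299 = -5.19
v'_2 = v1*sin(theta) + v2*cos(theta) = 3*0.5299 + 5*(-0.8480) = -2.65
v' = -5.19*e1 - 2.65*e2 - 3.00*e3


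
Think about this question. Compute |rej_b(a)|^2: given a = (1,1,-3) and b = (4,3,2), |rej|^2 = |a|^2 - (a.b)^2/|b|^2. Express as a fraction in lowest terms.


|a|^2 = 1^2 + 1^2 + (-3)^2 = 11
|b|^2 = 4^2 + 3^2 + 2^2 = 29
a . b = 1*4 + 1*3 + (-3)*2 = 1
(a.b)^2 = 1^2 = 1
|rej|^2 = 11 - 1/29
= (319 - 1)/29
= 318/29
In lowest terms: 318/29


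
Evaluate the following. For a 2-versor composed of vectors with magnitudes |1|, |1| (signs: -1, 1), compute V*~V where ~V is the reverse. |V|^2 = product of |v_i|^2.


Each vector v_i has |v_i|^2 = s_i^2
Squared scales: (-1)^2 = 1, 1^2 = 1
|V|^2 = 1 * 1
= 1


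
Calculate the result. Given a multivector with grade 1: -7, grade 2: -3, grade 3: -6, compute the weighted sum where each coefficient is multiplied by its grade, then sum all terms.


Grade-weighted sum = sum of grade_k * coefficient_k
1*(-7) = -7
2*(-3) = -6
3*(-6) = -18
Total = -7 + (-6) + (-18) = -31


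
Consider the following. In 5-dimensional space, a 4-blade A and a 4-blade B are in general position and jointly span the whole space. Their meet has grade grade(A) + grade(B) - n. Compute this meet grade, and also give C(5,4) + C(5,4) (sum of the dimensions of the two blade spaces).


Meet grade = grade(A) + grade(B) - n
= 4 + 4 - 5 = 3
C(5,4) = 5
C(5,4) = 5
dim_A + dim_B = 5 + 5 = 10


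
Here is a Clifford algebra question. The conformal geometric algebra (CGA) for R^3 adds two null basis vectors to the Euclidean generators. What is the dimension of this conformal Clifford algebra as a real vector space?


The conformal model of R^3 uses Cl(4,1): the 3 Euclidean generators plus two extra orthogonal generators e+ (e+^2 = +1) and e- (e-^2 = -1), from which the null vectors e0, einf are built.
Number of generators m = 3 + 2 = 5.
dim Cl(p,q) = 2^m = 2^5 = 32


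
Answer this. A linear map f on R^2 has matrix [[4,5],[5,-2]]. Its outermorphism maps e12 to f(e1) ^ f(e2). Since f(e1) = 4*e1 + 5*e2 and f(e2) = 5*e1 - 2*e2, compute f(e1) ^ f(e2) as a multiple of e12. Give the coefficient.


The outermorphism of a linear map f sends e1^e2 to f(e1)^f(e2).
f(e1) = 4*e1 + 5*e2
f(e2) = 5*e1 - 2*e2
f(e1) ^ f(e2) = (4*e1 + 5*e2) ^ (5*e1 - 2*e2)
= 4*(-2)*e12 + 5*5*e21
= (-8 - 25)*e12
= -33*e12
Coefficient = -33


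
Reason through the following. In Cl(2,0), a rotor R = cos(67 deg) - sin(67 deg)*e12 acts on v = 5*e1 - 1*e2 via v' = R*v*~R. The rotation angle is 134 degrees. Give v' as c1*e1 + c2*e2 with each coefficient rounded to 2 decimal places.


Rotor R = cos(67deg) - sin(67deg)*e12
Rotation angle theta = 2 * 67 = 134 degrees
v' = R*v*~R rotates v by theta.
cos(134deg) = -0.6947, sin(134deg) = 0.7193
v'_1 = 5*cos(134deg) - (-1)*sin(134deg)
= 5*(-0.6947) - (-1)*0.7193
= -2.75
v'_2 = 5*sin(134deg) + (-1)*cos(134deg)
= 5*0.7193 + (-1)*(-0.6947)
= 4.29
v' = -2.75*e1 + 4.29*e2


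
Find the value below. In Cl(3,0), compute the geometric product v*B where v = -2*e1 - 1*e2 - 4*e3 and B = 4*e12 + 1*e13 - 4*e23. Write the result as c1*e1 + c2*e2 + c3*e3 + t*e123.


vB has grade-1 (vector) and grade-3 (trivector) parts: vB = (v _| B) + (v ^ B).
Vector part <vB>_1:
  e1: -v2*b12 - v3*b13 = -(-1)*(4) - (-4)*(1) = 8
  e2: v1*b12 - v3*b23 = (-2)*(4) - (-4)*(-4) = -24
  e3: v1*b13 + v2*b23 = (-2)*(1) + (-1)*(-4) = 2
Trivector part <vB>_3:
  e123: v1*b23 - v2*b13 + v3*b12 = (-2)*(-4) - (-1)*(1) + (-4)*(4) = -7
vB = 8*e1 - 24*e2 + 2*e3 - 7*e123


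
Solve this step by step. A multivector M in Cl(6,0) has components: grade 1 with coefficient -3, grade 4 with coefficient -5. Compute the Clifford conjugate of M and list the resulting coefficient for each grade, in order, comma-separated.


Clifford conjugate sign for grade k: (-1)^(k(k+1)/2)
Grade 1: (-1)^(1*2/2) = (-1)^1 = -1, coeff -3 -> 3
Grade 4: (-1)^(4*5/2) = (-1)^10 = 1, coeff -5 -> -5
Conjugated coefficients: 3, -5


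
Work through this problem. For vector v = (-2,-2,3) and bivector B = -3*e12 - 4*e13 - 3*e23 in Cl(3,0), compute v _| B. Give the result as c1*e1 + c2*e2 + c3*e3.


Left contraction v _| B = <vB>_1 (grade-1 part of the geometric product vB).
Using e1_|e12 = e2, e2_|e12 = -e1, e1_|e13 = e3, e3_|e13 = -e1, e2_|e23 = e3, e3_|e23 = -e2:
e1 coeff: -v2*b12 - v3*b13 = -(-2)*(-3) - (3)*(-4) = 6
e2 coeff: v1*b12 - v3*b23 = (-2)*(-3) - (3)*(-3) = 15
e3 coeff: v1*b13 + v2*b23 = (-2)*(-4) + (-2)*(-3) = 14
v _| B = 6*e1 + 15*e2 + 14*e3


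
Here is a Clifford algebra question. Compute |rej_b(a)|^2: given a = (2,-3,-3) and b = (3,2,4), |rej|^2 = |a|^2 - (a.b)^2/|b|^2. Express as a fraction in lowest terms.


|a|^2 = 2^2 + (-3)^2 + (-3)^2 = 22
|b|^2 = 3^2 + 2^2 + 4^2 = 29
a . b = 2*3 + (-3)*2 + (-3)*4 = -12
(a.b)^2 = (-12)^2 = 144
|rej|^2 = 22 - 144/29
= (638 - 144)/29
= 494/29
In lowest terms: 494/29


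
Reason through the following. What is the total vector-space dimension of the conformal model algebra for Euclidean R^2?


The conformal model of R^2 uses Cl(3,1): the 2 Euclidean generators plus two extra orthogonal generators e+ (e+^2 = +1) and e- (e-^2 = -1), from which the null vectors e0, einf are built.
Number of generators m = 2 + 2 = 4.
dim Cl(p,q) = 2^m = 2^4 = 16


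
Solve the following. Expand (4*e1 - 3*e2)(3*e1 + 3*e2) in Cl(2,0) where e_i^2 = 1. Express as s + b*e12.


Expand: (4*e1 - 3*e2)(3*e1 + 3*e2)
= 4*3*e1e1 + 4*3*e1e2 + (-3)*3*e2e1 + (-3)*3*e2e2
Using e1^2 = e2^2 = 1, e2e1 = -e1e2:
Scalar part s = 4*3 + (-3)*3 = 12 + (-9) = 3
Bivector part b = 4*3 - (-3)*3 = 12 - (-9) = 21
uv = 3 + 21*e12


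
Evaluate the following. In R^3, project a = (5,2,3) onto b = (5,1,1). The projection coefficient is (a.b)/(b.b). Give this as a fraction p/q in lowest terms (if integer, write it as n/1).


Projection coefficient = (a . b) / (b . b)
a . b = 5*5 + 2*1 + 3*1
= 25 + 2 + 3 = 30
b . b = 5^2 + 1^2 + 1^2
= 25 + 1 + 1 = 27
Coefficient = 30/27
In lowest terms: 10/9


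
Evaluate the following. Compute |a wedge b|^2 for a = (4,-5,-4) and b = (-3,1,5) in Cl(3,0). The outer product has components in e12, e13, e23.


a wedge b = (a1*b2 - a2*b1)*e12 + (a1*b3 - a3*b1)*e13 + (a2*b3 - a3*b2)*e23
e12 coeff: 4*1 - (-5)*(-3) = 4 - 15 = -11
e13 coeff: 4*5 - (-4)*(-3) = 20 - 12 = 8
e23 coeff: (-5)*5 - (-4)*1 = -25 - (-4) = -21
|a wedge b|^2 = (-11)^2 + 8^2 + (-21)^2
= 121 + 64 + 441
= 626


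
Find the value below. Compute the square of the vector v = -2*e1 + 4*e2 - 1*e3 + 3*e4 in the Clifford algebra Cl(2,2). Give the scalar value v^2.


v^2 = sum of c_i^2 * e_i^2
Positive signature terms (e_i^2 = +1): (-2)^2 + 4^2 = 20
Negative signature terms (e_j^2 = -1): (-1)^2 + 3^2 = 10
v^2 = 20 - 10 = 10


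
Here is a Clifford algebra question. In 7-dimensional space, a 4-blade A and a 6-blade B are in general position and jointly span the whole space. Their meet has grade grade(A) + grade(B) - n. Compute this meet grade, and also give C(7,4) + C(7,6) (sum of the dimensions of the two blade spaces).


Meet grade = grade(A) + grade(B) - n
= 4 + 6 - 7 = 3
C(7,4) = 35
C(7,6) = 7
dim_A + dim_B = 35 + 7 = 42


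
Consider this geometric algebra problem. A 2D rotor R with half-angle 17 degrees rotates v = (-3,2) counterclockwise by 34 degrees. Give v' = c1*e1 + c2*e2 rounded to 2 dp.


Rotor R = cos(17deg) - sin(17deg)*e12
Rotation angle theta = 2 * 17 = 34 degrees
v' = R*v*~R rotates v by theta.
cos(34deg) = 0.8290, sin(34deg) = 0.5592
v'_1 = -3*cos(34deg) - 2*sin(34deg)
= -3*0.8290 - 2*0.5592
= -3.61
v'_2 = -3*sin(34deg) + 2*cos(34deg)
= -3*0.5592 + 2*0.8290
= -0.02
v' = -3.61*e1 - 0.02*e2


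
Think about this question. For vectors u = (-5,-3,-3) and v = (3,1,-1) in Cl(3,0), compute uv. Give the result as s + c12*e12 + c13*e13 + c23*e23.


In Cl(3,0): e_i^2 = 1, e_ie_j = -e_je_i for i != j.
Scalar part = u . v = (-5)*3 + (-3)*1 + (-3)*(-1)
= -15 + (-3) + 3 = -15
e12 coeff = (-5)*1 - (-3)*3 = -5 - (-9) = 4
e13 coeff = (-5)*(-1) - (-3)*3 = 5 - (-9) = 14
e23 coeff = (-3)*(-1) - (-3)*1 = 3 - (-3) = 6
uv = -15 + 4*e12 + 14*e13 + 6*e23


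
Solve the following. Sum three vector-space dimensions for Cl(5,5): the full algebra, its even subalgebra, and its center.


n = 5 + 5 = 10
Total dim = 2^10 = 1024
Even subalgebra dim = 2^9 = 512
n is even, so center dim = 1
Sum = 1024 + 512 + 1 = 1537


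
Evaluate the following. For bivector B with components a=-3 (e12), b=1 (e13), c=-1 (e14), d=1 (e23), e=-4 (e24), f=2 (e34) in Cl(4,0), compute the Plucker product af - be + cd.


Plucker relation: af - be + cd
a*f = (-3)*2 = -6
b*e = 1*(-4) = -4
c*d = (-1)*1 = -1
af - be + cd = -6 - (-4) + (-1)
= -3


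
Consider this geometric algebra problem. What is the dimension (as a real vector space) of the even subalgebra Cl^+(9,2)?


Even subalgebra dimension = 2^(n-1)
n = 9 + 2 = 11
2^(11 - 1) = 2^10 = 1024
Verification: sum of C(11,k) for even k = 1 + 55 + 330 + 462 + 165 + 11 = 1024
Result = 1024


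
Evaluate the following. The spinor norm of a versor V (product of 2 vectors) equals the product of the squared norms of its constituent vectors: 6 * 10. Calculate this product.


Spinor norm N(V) = |v1|^2 * |v2|^2 * ... * |v2|^2
= 6 * 10
Running product: 6, 60
N(V) = 60


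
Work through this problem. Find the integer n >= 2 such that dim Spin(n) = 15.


dim Spin(n) = dim so(n) = n(n-1)/2.
Solve n(n-1)/2 = 15, i.e. n^2 - n - 30 = 0.
Discriminant = 1 + 8*15 = 121
n = (1 + sqrt(121))/2 = (1 + 11)/2 = 6


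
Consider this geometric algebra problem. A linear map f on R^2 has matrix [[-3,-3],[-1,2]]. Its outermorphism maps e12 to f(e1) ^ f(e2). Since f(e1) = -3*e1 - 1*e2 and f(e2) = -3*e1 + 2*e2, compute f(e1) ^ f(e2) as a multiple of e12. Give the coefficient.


The outermorphism of a linear map f sends e1^e2 to f(e1)^f(e2).
f(e1) = -3*e1 - 1*e2
f(e2) = -3*e1 + 2*e2
f(e1) ^ f(e2) = (-3*e1 - 1*e2) ^ (-3*e1 + 2*e2)
= (-3)*2*e12 + (-1)*(-3)*e21
= (-6 - 3)*e12
= -9*e12
Coefficient = -9


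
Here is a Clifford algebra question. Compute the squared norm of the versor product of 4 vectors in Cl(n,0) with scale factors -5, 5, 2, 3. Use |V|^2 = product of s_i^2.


Each vector v_i has |v_i|^2 = s_i^2
Squared scales: (-5)^2 = 25, 5^2 = 25, 2^2 = 4, 3^2 = 9
|V|^2 = 25 * 25 * 4 * 9
= 22500


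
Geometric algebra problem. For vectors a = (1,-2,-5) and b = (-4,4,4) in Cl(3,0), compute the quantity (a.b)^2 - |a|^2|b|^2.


a . b = 1*(-4) + (-2)*4 + (-5)*4
= -4 + (-8) + (-20) = -32
|a|^2 = 1^2 + (-2)^2 + (-5)^2 = 30
|b|^2 = (-4)^2 + 4^2 + 4^2 = 48
(a.b)^2 = (-32)^2 = 1024
|a|^2 * |b|^2 = 30 * 48 = 1440
Result = 1024 - 1440 = -416


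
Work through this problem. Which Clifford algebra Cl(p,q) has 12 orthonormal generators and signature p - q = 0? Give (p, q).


We need p + q = 12 and p - q = 0.
Adding: 2p = 12 + 0 = 12, so p = 6.
Then q = 12 - 6 = 6.
(p, q) = (6, 6)


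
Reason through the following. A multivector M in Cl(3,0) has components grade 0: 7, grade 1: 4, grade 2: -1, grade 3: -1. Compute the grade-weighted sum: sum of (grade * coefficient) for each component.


Grade-weighted sum = sum of grade_k * coefficient_k
0*7 = 0
1*4 = 4
2*(-1) = -2
3*(-1) = -3
Total = 0 + 4 + (-2) + (-3) = -1


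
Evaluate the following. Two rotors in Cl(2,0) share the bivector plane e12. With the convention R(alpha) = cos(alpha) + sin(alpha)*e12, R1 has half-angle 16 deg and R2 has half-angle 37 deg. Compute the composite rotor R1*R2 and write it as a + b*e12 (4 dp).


Same-plane rotors commute and their half-angles add:
R1*R2 = cos(a1 + a2) + sin(a1 + a2)*e12.
a1 + a2 = 16 + 37 = 53 deg
cos(53 deg) = 0.6018
sin(53 deg) = 0.7986
R1*R2 = 0.6018 + 0.7986*e12


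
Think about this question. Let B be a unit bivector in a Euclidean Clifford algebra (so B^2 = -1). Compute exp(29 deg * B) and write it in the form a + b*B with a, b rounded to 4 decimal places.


For a unit bivector B with B^2 = -1, the exponential series gives
e^(theta*B) = cos(theta) + sin(theta)*B (the GA analogue of Euler's formula).
theta = 29 degrees = 0.506145 rad
cos(29 deg) = 0.8746
sin(29 deg) = 0.4848
exp(theta*B) = 0.8746 + 0.4848*B


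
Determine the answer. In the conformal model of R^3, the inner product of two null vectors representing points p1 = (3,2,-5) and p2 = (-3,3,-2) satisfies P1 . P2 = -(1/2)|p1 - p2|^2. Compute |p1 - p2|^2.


p1 - p2 = (6, -1, -3)
|p1 - p2|^2 = 6^2 + (-1)^2 + (-3)^2
= 36 + 1 + 9
= 46


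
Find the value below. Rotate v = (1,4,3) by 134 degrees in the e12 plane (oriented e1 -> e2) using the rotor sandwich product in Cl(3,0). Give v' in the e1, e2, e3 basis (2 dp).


Rotor R = cos(67deg) - sin(67deg)*e12
Rotation angle theta = 2 * 67 = 134 degrees in the e12 plane (e1 -> e2).
The component perpendicular to the plane (e3) is invariant: v'_3 = v3 = 3.00
cos(134deg) = -0.6947, sin(134deg) = 0.7193
v'_1 = v1*cos(theta) - v2*sin(theta) = 1*(-0.6947) - 4*0.7193 = -3.57
v'_2 = v1*sin(theta) + v2*cos(theta) = 1*0.7193 + 4*(-0.6947) = -2.06
v' = -3.57*e1 - 2.06*e2 + 3.00*e3


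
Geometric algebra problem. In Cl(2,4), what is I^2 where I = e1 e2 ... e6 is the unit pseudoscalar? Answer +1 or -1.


The pseudoscalar I = e1...e_n (product of all n generators) of Cl(p,q) satisfies I^2 = (-1)^(q + n(n-1)/2).
p = 2, q = 4, n = p + q = 6
n(n-1)/2 = 6 * 5 / 2 = 15
Exponent = q + n(n-1)/2 = 4 + 15 = 19
I^2 = (-1)^19 = -1


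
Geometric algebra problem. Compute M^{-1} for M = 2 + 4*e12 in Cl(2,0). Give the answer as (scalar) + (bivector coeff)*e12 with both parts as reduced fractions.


M = 2 + 4*e12, where e12^2 = -1.
Since M commutes with its reverse ~M = a - b*e12, M * ~M = a^2 - b^2*e12^2 = a^2 + b^2.
So M^{-1} = ~M / (a^2 + b^2) = (a - b*e12)/(a^2 + b^2).
a^2 + b^2 = 4 + 16 = 20
Scalar part = 2/20 = 1/10
Bivector coeff = -4/20 = -1/5
M^{-1} = 1/10 - 1/5*e12


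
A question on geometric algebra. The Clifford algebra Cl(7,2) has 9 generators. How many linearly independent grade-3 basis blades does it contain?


Number of grade-k basis blades in Cl(p,q) with n = p + q is C(n, k).
n = 7 + 2 = 9
C(9, 3) = 9! / (3! * 6!)
= 362880 / (6 * 720)
= 84


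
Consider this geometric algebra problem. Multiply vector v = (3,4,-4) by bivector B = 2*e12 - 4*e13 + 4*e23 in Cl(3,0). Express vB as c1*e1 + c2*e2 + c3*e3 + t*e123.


vB has grade-1 (vector) and grade-3 (trivector) parts: vB = (v _| B) + (v ^ B).
Vector part <vB>_1:
  e1: -v2*b12 - v3*b13 = -(4)*(2) - (-4)*(-4) = -24
  e2: v1*b12 - v3*b23 = (3)*(2) - (-4)*(4) = 22
  e3: v1*b13 + v2*b23 = (3)*(-4) + (4)*(4) = 4
Trivector part <vB>_3:
  e123: v1*b23 - v2*b13 + v3*b12 = (3)*(4) - (4)*(-4) + (-4)*(2) = 20
vB = -24*e1 + 22*e2 + 4*e3 + 20*e123


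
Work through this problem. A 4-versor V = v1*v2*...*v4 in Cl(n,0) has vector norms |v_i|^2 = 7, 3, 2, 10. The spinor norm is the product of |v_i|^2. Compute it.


Spinor norm N(V) = |v1|^2 * |v2|^2 * ... * |v4|^2
= 7 * 3 * 2 * 10
Running product: 7, 21, 42, 420
N(V) = 420


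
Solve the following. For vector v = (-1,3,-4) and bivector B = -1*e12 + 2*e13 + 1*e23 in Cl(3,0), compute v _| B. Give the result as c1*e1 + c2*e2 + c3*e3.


Left contraction v _| B = <vB>_1 (grade-1 part of the geometric product vB).
Using e1_|e12 = e2, e2_|e12 = -e1, e1_|e13 = e3, e3_|e13 = -e1, e2_|e23 = e3, e3_|e23 = -e2:
e1 coeff: -v2*b12 - v3*b13 = -(3)*(-1) - (-4)*(2) = 11
e2 coeff: v1*b12 - v3*b23 = (-1)*(-1) - (-4)*(1) = 5
e3 coeff: v1*b13 + v2*b23 = (-1)*(2) + (3)*(1) = 1
v _| B = 11*e1 + 5*e2 + 1*e3


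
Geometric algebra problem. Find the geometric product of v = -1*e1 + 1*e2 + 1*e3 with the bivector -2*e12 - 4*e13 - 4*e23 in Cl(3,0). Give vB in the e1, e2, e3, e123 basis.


vB has grade-1 (vector) and grade-3 (trivector) parts: vB = (v _| B) + (v ^ B).
Vector part <vB>_1:
  e1: -v2*b12 - v3*b13 = -(1)*(-2) - (1)*(-4) = 6
  e2: v1*b12 - v3*b23 = (-1)*(-2) - (1)*(-4) = 6
  e3: v1*b13 + v2*b23 = (-1)*(-4) + (1)*(-4) = 0
Trivector part <vB>_3:
  e123: v1*b23 - v2*b13 + v3*b12 = (-1)*(-4) - (1)*(-4) + (1)*(-2) = 6
vB = 6*e1 + 6*e2 + 0*e3 + 6*e123


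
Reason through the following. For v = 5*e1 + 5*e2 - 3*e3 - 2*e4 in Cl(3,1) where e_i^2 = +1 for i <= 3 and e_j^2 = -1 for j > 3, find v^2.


v^2 = sum of c_i^2 * e_i^2
Positive signature terms (e_i^2 = +1): 5^2 + 5^2 + (-3)^2 = 59
Negative signature terms (e_j^2 = -1): (-2)^2 = 4
v^2 = 59 - 4 = 55


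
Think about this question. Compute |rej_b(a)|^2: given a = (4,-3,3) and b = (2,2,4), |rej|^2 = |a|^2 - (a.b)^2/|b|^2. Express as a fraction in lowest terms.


|a|^2 = 4^2 + (-3)^2 + 3^2 = 34
|b|^2 = 2^2 + 2^2 + 4^2 = 24
a . b = 4*2 + (-3)*2 + 3*4 = 14
(a.b)^2 = 14^2 = 196
|rej|^2 = 34 - 196/24
= (816 - 196)/24
= 620/24
In lowest terms: 155/6


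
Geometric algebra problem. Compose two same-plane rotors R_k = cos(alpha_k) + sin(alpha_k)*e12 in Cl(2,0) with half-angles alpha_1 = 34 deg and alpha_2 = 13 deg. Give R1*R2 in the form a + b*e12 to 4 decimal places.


Same-plane rotors commute and their half-angles add:
R1*R2 = cos(a1 + a2) + sin(a1 + a2)*e12.
a1 + a2 = 34 + 13 = 47 deg
cos(47 deg) = 0.6820
sin(47 deg) = 0.7314
R1*R2 = 0.6820 + 0.7314*e12


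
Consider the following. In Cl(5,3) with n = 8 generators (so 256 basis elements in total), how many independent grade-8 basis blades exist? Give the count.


Number of grade-k basis blades in Cl(p,q) with n = p + q is C(n, k).
n = 5 + 3 = 8
C(8, 8) = 8! / (8! * 0!)
= 40320 / (40320 * 1)
= 1


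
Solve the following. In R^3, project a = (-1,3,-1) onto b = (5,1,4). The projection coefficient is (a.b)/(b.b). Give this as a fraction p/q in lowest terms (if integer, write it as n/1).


Projection coefficient = (a . b) / (b . b)
a . b = (-1)*5 + 3*1 + (-1)*4
= -5 + 3 + (-4) = -6
b . b = 5^2 + 1^2 + 4^2
= 25 + 1 + 16 = 42
Coefficient = -6/42
In lowest terms: -1/7


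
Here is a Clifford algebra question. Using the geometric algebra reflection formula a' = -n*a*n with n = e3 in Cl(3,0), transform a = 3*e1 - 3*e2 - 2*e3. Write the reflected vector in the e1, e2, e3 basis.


Reflection formula: a' = -n*a*n, with n = e3 (unit vector, n^2 = 1).
For reflection through hyperplane perp to e3:
The component along e3 flips sign, others stay.
a = (3, -3, -2)
a' = (3, -3, 2)
a' = 3*e1 - 3*e2 + 2*e3


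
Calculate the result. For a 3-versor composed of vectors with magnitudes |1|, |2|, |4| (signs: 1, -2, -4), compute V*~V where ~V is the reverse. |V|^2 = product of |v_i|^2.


Each vector v_i has |v_i|^2 = s_i^2
Squared scales: 1^2 = 1, (-2)^2 = 4, (-4)^2 = 16
|V|^2 = 1 * 4 * 16
= 64


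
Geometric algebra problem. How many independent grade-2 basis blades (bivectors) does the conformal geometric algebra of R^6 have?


The conformal model of R^6 uses Cl(7,1) with m = 6 + 2 = 8 generators.
Number of grade-2 blades = C(m, 2) = C(8, 2)
= 8*7/2 = 28


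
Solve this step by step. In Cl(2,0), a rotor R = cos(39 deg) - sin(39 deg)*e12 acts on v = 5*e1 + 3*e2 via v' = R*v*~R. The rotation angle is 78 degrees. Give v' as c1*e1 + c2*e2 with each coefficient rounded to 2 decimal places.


Rotor R = cos(39deg) - sin(39deg)*e12
Rotation angle theta = 2 * 39 = 78 degrees
v' = R*v*~R rotates v by theta.
cos(78deg) = 0.2079, sin(78deg) = 0.9781
v'_1 = 5*cos(78deg) - 3*sin(78deg)
= 5*0.2079 - 3*0.9781
= -1.89
v'_2 = 5*sin(78deg) + 3*cos(78deg)
= 5*0.9781 + 3*0.2079
= 5.51
v' = -1.89*e1 + 5.51*e2


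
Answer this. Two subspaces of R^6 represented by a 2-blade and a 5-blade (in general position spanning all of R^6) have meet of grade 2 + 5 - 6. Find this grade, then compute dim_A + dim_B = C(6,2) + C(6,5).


Meet grade = grade(A) + grade(B) - n
= 2 + 5 - 6 = 1
C(6,2) = 15
C(6,5) = 6
dim_A + dim_B = 15 + 6 = 21


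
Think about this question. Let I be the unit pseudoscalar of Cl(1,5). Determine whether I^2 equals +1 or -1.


The pseudoscalar I = e1...e_n (product of all n generators) of Cl(p,q) satisfies I^2 = (-1)^(q + n(n-1)/2).
p = 1, q = 5, n = p + q = 6
n(n-1)/2 = 6 * 5 / 2 = 15
Exponent = q + n(n-1)/2 = 5 + 15 = 20
I^2 = (-1)^20 = +1


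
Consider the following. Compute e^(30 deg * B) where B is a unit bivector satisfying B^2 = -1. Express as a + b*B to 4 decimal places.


For a unit bivector B with B^2 = -1, the exponential series gives
e^(theta*B) = cos(theta) + sin(theta)*B (the GA analogue of Euler's formula).
theta = 30 degrees = 0.523599 rad
cos(30 deg) = 0.8660
sin(30 deg) = 0.5000
exp(theta*B) = 0.8660 + 0.5000*B


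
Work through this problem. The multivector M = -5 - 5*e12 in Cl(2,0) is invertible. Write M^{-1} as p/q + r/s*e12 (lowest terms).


M = -5 - 5*e12, where e12^2 = -1.
Since M commutes with its reverse ~M = a - b*e12, M * ~M = a^2 - b^2*e12^2 = a^2 + b^2.
So M^{-1} = ~M / (a^2 + b^2) = (a - b*e12)/(a^2 + b^2).
a^2 + b^2 = 25 + 25 = 50
Scalar part = -5/50 = -1/10
Bivector coeff = 5/50 = 1/10
M^{-1} = -1/10 + 1/10*e12


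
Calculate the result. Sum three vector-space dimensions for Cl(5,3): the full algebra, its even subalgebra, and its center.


n = 5 + 3 = 8
Total dim = 2^8 = 256
Even subalgebra dim = 2^7 = 128
n is even, so center dim = 1
Sum = 256 + 128 + 1 = 385


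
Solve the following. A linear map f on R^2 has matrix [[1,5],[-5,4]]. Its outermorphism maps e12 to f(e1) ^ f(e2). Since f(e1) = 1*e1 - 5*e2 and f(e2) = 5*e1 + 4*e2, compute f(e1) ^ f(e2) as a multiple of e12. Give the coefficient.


The outermorphism of a linear map f sends e1^e2 to f(e1)^f(e2).
f(e1) = 1*e1 - 5*e2
f(e2) = 5*e1 + 4*e2
f(e1) ^ f(e2) = (1*e1 - 5*e2) ^ (5*e1 + 4*e2)
= 1*4*e12 + (-5)*5*e21
= (4 - (-25))*e12
= 29*e12
Coefficient = 29


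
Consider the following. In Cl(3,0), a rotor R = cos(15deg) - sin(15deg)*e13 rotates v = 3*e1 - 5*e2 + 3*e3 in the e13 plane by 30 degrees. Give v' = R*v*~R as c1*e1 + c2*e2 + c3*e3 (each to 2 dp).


Rotor R = cos(15deg) - sin(15deg)*e13
Rotation angle theta = 2 * 15 = 30 degrees in the e13 plane (e1 -> e3).
The component perpendicular to the plane (e2) is invariant: v'_2 = v2 = -5.00
cos(30deg) = 0.8660, sin(30deg) = 0.5000
v'_1 = v1*cos(theta) - v3*sin(theta) = 3*0.8660 - 3*0.5000 = 1.10
v'_3 = v1*sin(theta) + v3*cos(theta) = 3*0.5000 + 3*0.8660 = 4.10
v' = 1.10*e1 - 5.00*e2 + 4.10*e3


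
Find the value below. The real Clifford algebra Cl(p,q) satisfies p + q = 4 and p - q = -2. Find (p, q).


We need p + q = 4 and p - q = -2.
Adding: 2p = 4 + (-2) = 2, so p = 1.
Then q = 4 - 1 = 3.
(p, q) = (1, 3)


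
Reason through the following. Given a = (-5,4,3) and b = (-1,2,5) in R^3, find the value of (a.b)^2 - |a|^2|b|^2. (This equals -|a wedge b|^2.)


a . b = (-5)*(-1) + 4*2 + 3*5
= 5 + 8 + 15 = 28
|a|^2 = (-5)^2 + 4^2 + 3^2 = 50
|b|^2 = (-1)^2 + 2^2 + 5^2 = 30
(a.b)^2 = 28^2 = 784
|a|^2 * |b|^2 = 50 * 30 = 1500
Result = 784 - 1500 = -716


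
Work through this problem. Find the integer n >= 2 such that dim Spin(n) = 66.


dim Spin(n) = dim so(n) = n(n-1)/2.
Solve n(n-1)/2 = 66, i.e. n^2 - n - 132 = 0.
Discriminant = 1 + 8*66 = 529
n = (1 + sqrt(529))/2 = (1 + 23)/2 = 12


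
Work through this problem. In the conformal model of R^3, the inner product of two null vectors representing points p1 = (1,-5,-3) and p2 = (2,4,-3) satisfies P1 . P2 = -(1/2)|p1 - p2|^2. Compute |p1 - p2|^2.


p1 - p2 = (-1, -9, 0)
|p1 - p2|^2 = (-1)^2 + (-9)^2 + 0^2
= 1 + 81 + 0
= 82


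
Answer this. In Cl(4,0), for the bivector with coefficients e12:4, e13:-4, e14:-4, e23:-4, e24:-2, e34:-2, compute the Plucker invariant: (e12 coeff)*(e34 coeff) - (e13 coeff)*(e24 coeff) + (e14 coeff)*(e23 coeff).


Plucker relation: af - be + cd
a*f = 4*(-2) = -8
b*e = (-4)*(-2) = 8
c*d = (-4)*(-4) = 16
af - be + cd = -8 - 8 + 16
= 0


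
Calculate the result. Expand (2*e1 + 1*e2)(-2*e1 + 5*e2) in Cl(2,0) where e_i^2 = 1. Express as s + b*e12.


Expand: (2*e1 + 1*e2)(-2*e1 + 5*e2)
= 2*(-2)*e1e1 + 2*5*e1e2 + 1*(-2)*e2e1 + 1*5*e2e2
Using e1^2 = e2^2 = 1, e2e1 = -e1e2:
Scalar part s = 2*(-2) + 1*5 = -4 + 5 = 1
Bivector part b = 2*5 - 1*(-2) = 10 - (-2) = 12
uv = 1 + 12*e12


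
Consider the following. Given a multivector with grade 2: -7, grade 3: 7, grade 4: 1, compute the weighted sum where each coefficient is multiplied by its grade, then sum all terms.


Grade-weighted sum = sum of grade_k * coefficient_k
2*(-7) = -14
3*7 = 21
4*1 = 4
Total = -14 + 21 + 4 = 11


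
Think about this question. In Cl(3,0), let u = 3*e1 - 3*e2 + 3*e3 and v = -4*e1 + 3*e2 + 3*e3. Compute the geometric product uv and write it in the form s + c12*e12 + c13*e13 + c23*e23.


In Cl(3,0): e_i^2 = 1, e_ie_j = -e_je_i for i != j.
Scalar part = u . v = 3*(-4) + (-3)*3 + 3*3
= -12 + (-9) + 9 = -12
e12 coeff = 3*3 - (-3)*(-4) = 9 - 12 = -3
e13 coeff = 3*3 - 3*(-4) = 9 - (-12) = 21
e23 coeff = (-3)*3 - 3*3 = -9 - 9 = -18
uv = -12 - 3*e12 + 21*e13 - 18*e23
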